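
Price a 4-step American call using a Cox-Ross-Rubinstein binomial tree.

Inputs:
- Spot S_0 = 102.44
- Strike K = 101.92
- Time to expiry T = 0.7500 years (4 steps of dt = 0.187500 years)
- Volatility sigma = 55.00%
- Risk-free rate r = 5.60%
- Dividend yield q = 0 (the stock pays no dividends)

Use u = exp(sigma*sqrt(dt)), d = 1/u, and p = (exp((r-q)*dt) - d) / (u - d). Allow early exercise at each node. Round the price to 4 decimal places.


Answer: Price = V(0,0) = 20.2422

Derivation:
dt = T/N = 0.187500
u = exp(sigma*sqrt(dt)) = 1.268908; d = 1/u = 0.788079
p = (exp((r-q)*dt) - d) / (u - d) = 0.462693
Discount per step: exp(-r*dt) = 0.989555
Stock lattice S(k, i) with i counting down-moves:
  k=0: S(0,0) = 102.4400
  k=1: S(1,0) = 129.9870; S(1,1) = 80.7308
  k=2: S(2,0) = 164.9416; S(2,1) = 102.4400; S(2,2) = 63.6223
  k=3: S(3,0) = 209.2957; S(3,1) = 129.9870; S(3,2) = 80.7308; S(3,3) = 50.1394
  k=4: S(4,0) = 265.5771; S(4,1) = 164.9416; S(4,2) = 102.4400; S(4,3) = 63.6223; S(4,4) = 39.5138
Terminal payoffs V(N, i) = max(S_T - K, 0):
  V(4,0) = 163.657103; V(4,1) = 63.021561; V(4,2) = 0.520000; V(4,3) = 0.000000; V(4,4) = 0.000000
Backward induction: V(k, i) = exp(-r*dt) * [p * V(k+1, i) + (1-p) * V(k+1, i+1)]; then take max(V_cont, immediate exercise) for American.
  V(3,0) = exp(-r*dt) * [p*163.657103 + (1-p)*63.021561] = 108.440290; exercise = 107.375728; V(3,0) = max -> 108.440290
  V(3,1) = exp(-r*dt) * [p*63.021561 + (1-p)*0.520000] = 29.131536; exercise = 28.066974; V(3,1) = max -> 29.131536
  V(3,2) = exp(-r*dt) * [p*0.520000 + (1-p)*0.000000] = 0.238087; exercise = 0.000000; V(3,2) = max -> 0.238087
  V(3,3) = exp(-r*dt) * [p*0.000000 + (1-p)*0.000000] = 0.000000; exercise = 0.000000; V(3,3) = max -> 0.000000
  V(2,0) = exp(-r*dt) * [p*108.440290 + (1-p)*29.131536] = 65.139564; exercise = 63.021561; V(2,0) = max -> 65.139564
  V(2,1) = exp(-r*dt) * [p*29.131536 + (1-p)*0.238087] = 13.464756; exercise = 0.520000; V(2,1) = max -> 13.464756
  V(2,2) = exp(-r*dt) * [p*0.238087 + (1-p)*0.000000] = 0.109011; exercise = 0.000000; V(2,2) = max -> 0.109011
  V(1,0) = exp(-r*dt) * [p*65.139564 + (1-p)*13.464756] = 36.983945; exercise = 28.066974; V(1,0) = max -> 36.983945
  V(1,1) = exp(-r*dt) * [p*13.464756 + (1-p)*0.109011] = 6.222934; exercise = 0.000000; V(1,1) = max -> 6.222934
  V(0,0) = exp(-r*dt) * [p*36.983945 + (1-p)*6.222934] = 20.242173; exercise = 0.520000; V(0,0) = max -> 20.242173


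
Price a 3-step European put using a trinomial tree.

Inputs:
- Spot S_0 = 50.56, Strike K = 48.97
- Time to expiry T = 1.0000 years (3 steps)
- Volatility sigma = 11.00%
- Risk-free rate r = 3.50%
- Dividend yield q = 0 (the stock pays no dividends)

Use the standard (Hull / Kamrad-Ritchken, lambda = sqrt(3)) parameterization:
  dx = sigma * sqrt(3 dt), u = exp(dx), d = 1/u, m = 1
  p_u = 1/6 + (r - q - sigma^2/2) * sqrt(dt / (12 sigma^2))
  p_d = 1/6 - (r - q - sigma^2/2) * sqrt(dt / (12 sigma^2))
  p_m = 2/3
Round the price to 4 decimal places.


dt = T/N = 0.333333; dx = sigma*sqrt(3*dt) = 0.110000
u = exp(dx) = 1.116278; d = 1/u = 0.895834
p_u = 0.210530, p_m = 0.666667, p_d = 0.122803
Discount per step: exp(-r*dt) = 0.988401
Stock lattice S(k, j) with j the centered position index:
  k=0: S(0,+0) = 50.5600
  k=1: S(1,-1) = 45.2934; S(1,+0) = 50.5600; S(1,+1) = 56.4390
  k=2: S(2,-2) = 40.5754; S(2,-1) = 45.2934; S(2,+0) = 50.5600; S(2,+1) = 56.4390; S(2,+2) = 63.0016
  k=3: S(3,-3) = 36.3488; S(3,-2) = 40.5754; S(3,-1) = 45.2934; S(3,+0) = 50.5600; S(3,+1) = 56.4390; S(3,+2) = 63.0016; S(3,+3) = 70.3273
Terminal payoffs V(N, j) = max(K - S_T, 0):
  V(3,-3) = 12.621216; V(3,-2) = 8.394650; V(3,-1) = 3.676626; V(3,+0) = 0.000000; V(3,+1) = 0.000000; V(3,+2) = 0.000000; V(3,+3) = 0.000000
Backward induction: V(k, j) = exp(-r*dt) * [p_u * V(k+1, j+1) + p_m * V(k+1, j) + p_d * V(k+1, j-1)]
  V(2,-2) = exp(-r*dt) * [p_u*3.676626 + p_m*8.394650 + p_d*12.621216] = 7.828530
  V(2,-1) = exp(-r*dt) * [p_u*0.000000 + p_m*3.676626 + p_d*8.394650] = 3.441586
  V(2,+0) = exp(-r*dt) * [p_u*0.000000 + p_m*0.000000 + p_d*3.676626] = 0.446264
  V(2,+1) = exp(-r*dt) * [p_u*0.000000 + p_m*0.000000 + p_d*0.000000] = 0.000000
  V(2,+2) = exp(-r*dt) * [p_u*0.000000 + p_m*0.000000 + p_d*0.000000] = 0.000000
  V(1,-1) = exp(-r*dt) * [p_u*0.446264 + p_m*3.441586 + p_d*7.828530] = 3.310857
  V(1,+0) = exp(-r*dt) * [p_u*0.000000 + p_m*0.446264 + p_d*3.441586] = 0.711794
  V(1,+1) = exp(-r*dt) * [p_u*0.000000 + p_m*0.000000 + p_d*0.446264] = 0.054167
  V(0,+0) = exp(-r*dt) * [p_u*0.054167 + p_m*0.711794 + p_d*3.310857] = 0.882164

Answer: Price = V(0,0) = 0.8822


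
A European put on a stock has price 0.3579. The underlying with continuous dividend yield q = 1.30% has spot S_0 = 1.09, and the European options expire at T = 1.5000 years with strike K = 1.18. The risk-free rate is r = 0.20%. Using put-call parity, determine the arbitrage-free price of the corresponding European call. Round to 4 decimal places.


Put-call parity: C - P = S_0 * exp(-qT) - K * exp(-rT).
S_0 * exp(-qT) = 1.0900 * 0.98068890 = 1.06895090
K * exp(-rT) = 1.1800 * 0.99700450 = 1.17646530
C = P + S*exp(-qT) - K*exp(-rT)
C = 0.3579 + 1.06895090 - 1.17646530 = 0.2504

Answer: Call price = 0.2504


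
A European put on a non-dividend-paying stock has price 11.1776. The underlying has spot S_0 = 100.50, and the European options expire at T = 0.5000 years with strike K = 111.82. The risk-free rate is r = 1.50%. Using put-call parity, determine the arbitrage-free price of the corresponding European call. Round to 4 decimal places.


Answer: Call price = 0.6931

Derivation:
Put-call parity: C - P = S_0 * exp(-qT) - K * exp(-rT).
S_0 * exp(-qT) = 100.5000 * 1.00000000 = 100.50000000
K * exp(-rT) = 111.8200 * 0.99252805 = 110.98448709
C = P + S*exp(-qT) - K*exp(-rT)
C = 11.1776 + 100.50000000 - 110.98448709 = 0.6931


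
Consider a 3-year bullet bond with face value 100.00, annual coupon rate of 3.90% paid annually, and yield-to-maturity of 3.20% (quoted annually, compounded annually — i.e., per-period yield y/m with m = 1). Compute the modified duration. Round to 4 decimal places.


Answer: Modified duration = 2.8004

Derivation:
Coupon per period c = face * coupon_rate / m = 3.900000
Periods per year m = 1; per-period yield y/m = 0.032000
Number of cashflows N = 3
Cashflows (t years, CF_t, discount factor 1/(1+y/m)^(m*t), PV):
  t = 1.0000: CF_t = 3.900000, DF = 0.968992, PV = 3.779070
  t = 2.0000: CF_t = 3.900000, DF = 0.938946, PV = 3.661889
  t = 3.0000: CF_t = 103.900000, DF = 0.909831, PV = 94.531480
Price P = sum_t PV_t = 101.972439
First compute Macaulay numerator sum_t t * PV_t:
  t * PV_t at t = 1.0000: 3.779070
  t * PV_t at t = 2.0000: 7.323779
  t * PV_t at t = 3.0000: 283.594439
Macaulay duration D = 294.697287 / 101.972439 = 2.889970
Modified duration = D / (1 + y/m) = 2.889970 / (1 + 0.032000) = 2.800359


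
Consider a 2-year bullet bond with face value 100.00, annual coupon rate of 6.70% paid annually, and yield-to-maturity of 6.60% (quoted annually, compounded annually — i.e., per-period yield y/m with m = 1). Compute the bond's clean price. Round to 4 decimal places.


Answer: Price = 100.1818

Derivation:
Coupon per period c = face * coupon_rate / m = 6.700000
Periods per year m = 1; per-period yield y/m = 0.066000
Number of cashflows N = 2
Cashflows (t years, CF_t, discount factor 1/(1+y/m)^(m*t), PV):
  t = 1.0000: CF_t = 6.700000, DF = 0.938086, PV = 6.285178
  t = 2.0000: CF_t = 106.700000, DF = 0.880006, PV = 93.896631
Price P = sum_t PV_t = 100.181809


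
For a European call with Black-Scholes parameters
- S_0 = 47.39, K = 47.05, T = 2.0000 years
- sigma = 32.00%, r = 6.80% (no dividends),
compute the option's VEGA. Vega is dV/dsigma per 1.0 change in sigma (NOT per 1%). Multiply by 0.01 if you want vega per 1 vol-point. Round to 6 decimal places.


Answer: Vega = 23.075739

Derivation:
d1 = 0.5427052720; d2 = 0.0901569321
phi(d1) = 0.3443133830; exp(-qT) = 1.0000000000; exp(-rT) = 0.8728426325
Vega = S * exp(-qT) * phi(d1) * sqrt(T) = 47.3900 * 1.0000000000 * 0.3443133830 * 1.4142135624 = 23.075739


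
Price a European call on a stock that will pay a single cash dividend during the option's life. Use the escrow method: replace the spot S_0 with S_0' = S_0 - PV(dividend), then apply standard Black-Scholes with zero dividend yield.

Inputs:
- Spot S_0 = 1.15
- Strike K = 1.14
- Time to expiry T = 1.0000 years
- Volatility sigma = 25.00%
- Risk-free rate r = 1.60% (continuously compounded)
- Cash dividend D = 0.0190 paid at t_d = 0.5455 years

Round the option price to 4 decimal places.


Answer: Price = 0.1168

Derivation:
PV(D) = D * exp(-r * t_d) = 0.0190 * 0.99130998 = 0.01883489
S_0' = S_0 - PV(D) = 1.1500 - 0.01883489 = 1.13116511
d1 = (ln(S_0'/K) + (r + sigma^2/2)*T) / (sigma*sqrt(T)) = 0.15787964
d2 = d1 - sigma*sqrt(T) = -0.09212036
exp(-rT) = 0.98412732
N(d1) = 0.56272418; N(d2) = 0.46330121
C = S_0' * N(d1) - K * exp(-rT) * N(d2) = 1.13116511 * 0.56272418 - 1.1400 * 0.98412732 * 0.46330121 = 0.1168


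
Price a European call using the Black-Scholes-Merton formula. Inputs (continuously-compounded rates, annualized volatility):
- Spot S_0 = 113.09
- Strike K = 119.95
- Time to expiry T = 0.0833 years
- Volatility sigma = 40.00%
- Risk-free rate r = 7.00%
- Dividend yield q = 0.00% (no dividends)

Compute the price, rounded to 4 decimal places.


d1 = (ln(S/K) + (r - q + 0.5*sigma^2) * T) / (sigma * sqrt(T)) = -0.40188177
d2 = d1 - sigma * sqrt(T) = -0.51732873
exp(-rT) = 0.99418597; exp(-qT) = 1.00000000
C = S_0 * exp(-qT) * N(d1) - K * exp(-rT) * N(d2)
N(d1) = 0.34388552; N(d2) = 0.30246335
C = 113.0900 * 1.00000000 * 0.34388552 - 119.9500 * 0.99418597 * 0.30246335 = 2.8205

Answer: Price = 2.8205


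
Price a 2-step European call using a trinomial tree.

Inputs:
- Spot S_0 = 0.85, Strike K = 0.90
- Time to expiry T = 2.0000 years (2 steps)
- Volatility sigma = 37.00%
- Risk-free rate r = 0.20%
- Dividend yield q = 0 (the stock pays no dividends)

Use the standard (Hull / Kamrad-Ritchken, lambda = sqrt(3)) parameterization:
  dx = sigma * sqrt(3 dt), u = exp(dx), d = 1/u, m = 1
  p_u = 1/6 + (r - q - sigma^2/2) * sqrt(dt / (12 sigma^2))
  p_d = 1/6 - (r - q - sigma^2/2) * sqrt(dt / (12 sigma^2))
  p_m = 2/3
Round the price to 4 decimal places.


dt = T/N = 1.000000; dx = sigma*sqrt(3*dt) = 0.640859
u = exp(dx) = 1.898110; d = 1/u = 0.526840
p_u = 0.114822, p_m = 0.666667, p_d = 0.218511
Discount per step: exp(-r*dt) = 0.998002
Stock lattice S(k, j) with j the centered position index:
  k=0: S(0,+0) = 0.8500
  k=1: S(1,-1) = 0.4478; S(1,+0) = 0.8500; S(1,+1) = 1.6134
  k=2: S(2,-2) = 0.2359; S(2,-1) = 0.4478; S(2,+0) = 0.8500; S(2,+1) = 1.6134; S(2,+2) = 3.0624
Terminal payoffs V(N, j) = max(S_T - K, 0):
  V(2,-2) = 0.000000; V(2,-1) = 0.000000; V(2,+0) = 0.000000; V(2,+1) = 0.713394; V(2,+2) = 2.162399
Backward induction: V(k, j) = exp(-r*dt) * [p_u * V(k+1, j+1) + p_m * V(k+1, j) + p_d * V(k+1, j-1)]
  V(1,-1) = exp(-r*dt) * [p_u*0.000000 + p_m*0.000000 + p_d*0.000000] = 0.000000
  V(1,+0) = exp(-r*dt) * [p_u*0.713394 + p_m*0.000000 + p_d*0.000000] = 0.081750
  V(1,+1) = exp(-r*dt) * [p_u*2.162399 + p_m*0.713394 + p_d*0.000000] = 0.722441
  V(0,+0) = exp(-r*dt) * [p_u*0.722441 + p_m*0.081750 + p_d*0.000000] = 0.137177

Answer: Price = V(0,0) = 0.1372


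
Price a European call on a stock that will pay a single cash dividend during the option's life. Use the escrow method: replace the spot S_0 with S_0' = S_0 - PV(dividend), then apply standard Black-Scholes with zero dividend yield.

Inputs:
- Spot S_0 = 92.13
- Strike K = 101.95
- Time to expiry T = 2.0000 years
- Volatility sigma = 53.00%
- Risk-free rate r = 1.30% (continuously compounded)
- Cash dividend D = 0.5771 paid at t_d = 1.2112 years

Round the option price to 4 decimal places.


PV(D) = D * exp(-r * t_d) = 0.5771 * 0.98437771 = 0.56808438
S_0' = S_0 - PV(D) = 92.1300 - 0.56808438 = 91.56191562
d1 = (ln(S_0'/K) + (r + sigma^2/2)*T) / (sigma*sqrt(T)) = 0.26607617
d2 = d1 - sigma*sqrt(T) = -0.48345702
exp(-rT) = 0.97433509
N(d1) = 0.60490973; N(d2) = 0.31438564
C = S_0' * N(d1) - K * exp(-rT) * N(d2) = 91.56191562 * 0.60490973 - 101.9500 * 0.97433509 * 0.31438564 = 24.1577

Answer: Price = 24.1577


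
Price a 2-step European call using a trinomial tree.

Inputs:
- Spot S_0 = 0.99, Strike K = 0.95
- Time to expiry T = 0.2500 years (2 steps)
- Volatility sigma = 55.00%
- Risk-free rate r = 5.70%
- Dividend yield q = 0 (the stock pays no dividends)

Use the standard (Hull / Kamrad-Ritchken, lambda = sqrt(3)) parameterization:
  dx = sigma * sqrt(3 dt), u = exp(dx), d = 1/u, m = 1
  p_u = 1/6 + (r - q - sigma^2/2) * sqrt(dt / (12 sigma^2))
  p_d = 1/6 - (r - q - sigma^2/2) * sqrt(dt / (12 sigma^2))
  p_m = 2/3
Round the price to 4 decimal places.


dt = T/N = 0.125000; dx = sigma*sqrt(3*dt) = 0.336805
u = exp(dx) = 1.400466; d = 1/u = 0.714048
p_u = 0.149177, p_m = 0.666667, p_d = 0.184156
Discount per step: exp(-r*dt) = 0.992900
Stock lattice S(k, j) with j the centered position index:
  k=0: S(0,+0) = 0.9900
  k=1: S(1,-1) = 0.7069; S(1,+0) = 0.9900; S(1,+1) = 1.3865
  k=2: S(2,-2) = 0.5048; S(2,-1) = 0.7069; S(2,+0) = 0.9900; S(2,+1) = 1.3865; S(2,+2) = 1.9417
Terminal payoffs V(N, j) = max(S_T - K, 0):
  V(2,-2) = 0.000000; V(2,-1) = 0.000000; V(2,+0) = 0.040000; V(2,+1) = 0.436461; V(2,+2) = 0.991691
Backward induction: V(k, j) = exp(-r*dt) * [p_u * V(k+1, j+1) + p_m * V(k+1, j) + p_d * V(k+1, j-1)]
  V(1,-1) = exp(-r*dt) * [p_u*0.040000 + p_m*0.000000 + p_d*0.000000] = 0.005925
  V(1,+0) = exp(-r*dt) * [p_u*0.436461 + p_m*0.040000 + p_d*0.000000] = 0.091125
  V(1,+1) = exp(-r*dt) * [p_u*0.991691 + p_m*0.436461 + p_d*0.040000] = 0.443109
  V(0,+0) = exp(-r*dt) * [p_u*0.443109 + p_m*0.091125 + p_d*0.005925] = 0.127034

Answer: Price = V(0,0) = 0.1270


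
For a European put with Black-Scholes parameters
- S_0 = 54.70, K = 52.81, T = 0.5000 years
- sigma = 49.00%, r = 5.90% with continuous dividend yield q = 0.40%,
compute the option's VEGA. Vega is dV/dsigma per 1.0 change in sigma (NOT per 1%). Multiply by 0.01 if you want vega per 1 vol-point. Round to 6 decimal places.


d1 = 0.3540963987; d2 = 0.0076140759
phi(d1) = 0.3746995916; exp(-qT) = 0.9980019987; exp(-rT) = 0.9709308776
Vega = S * exp(-qT) * phi(d1) * sqrt(T) = 54.7000 * 0.9980019987 * 0.3746995916 * 0.7071067812 = 14.463952

Answer: Vega = 14.463952


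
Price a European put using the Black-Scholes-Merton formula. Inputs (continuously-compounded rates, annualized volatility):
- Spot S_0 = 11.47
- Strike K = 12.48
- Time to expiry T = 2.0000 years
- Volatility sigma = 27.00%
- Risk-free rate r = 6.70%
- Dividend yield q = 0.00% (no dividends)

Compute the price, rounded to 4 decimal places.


Answer: Price = 1.4312

Derivation:
d1 = (ln(S/K) + (r - q + 0.5*sigma^2) * T) / (sigma * sqrt(T)) = 0.32083679
d2 = d1 - sigma * sqrt(T) = -0.06100088
exp(-rT) = 0.87459006; exp(-qT) = 1.00000000
P = K * exp(-rT) * N(-d2) - S_0 * exp(-qT) * N(-d1)
N(-d1) = 0.37416704; N(-d2) = 0.52432074
P = 12.4800 * 0.87459006 * 0.52432074 - 11.4700 * 1.00000000 * 0.37416704 = 1.4312


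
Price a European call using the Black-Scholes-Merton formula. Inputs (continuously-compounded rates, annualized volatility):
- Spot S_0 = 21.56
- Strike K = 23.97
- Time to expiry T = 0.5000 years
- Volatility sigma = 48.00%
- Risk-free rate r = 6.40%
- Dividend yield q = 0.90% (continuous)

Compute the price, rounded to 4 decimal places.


d1 = (ln(S/K) + (r - q + 0.5*sigma^2) * T) / (sigma * sqrt(T)) = -0.06146909
d2 = d1 - sigma * sqrt(T) = -0.40088035
exp(-rT) = 0.96850658; exp(-qT) = 0.99551011
C = S_0 * exp(-qT) * N(d1) - K * exp(-rT) * N(d2)
N(d1) = 0.47549281; N(d2) = 0.34425411
C = 21.5600 * 0.99551011 * 0.47549281 - 23.9700 * 0.96850658 * 0.34425411 = 2.2137

Answer: Price = 2.2137


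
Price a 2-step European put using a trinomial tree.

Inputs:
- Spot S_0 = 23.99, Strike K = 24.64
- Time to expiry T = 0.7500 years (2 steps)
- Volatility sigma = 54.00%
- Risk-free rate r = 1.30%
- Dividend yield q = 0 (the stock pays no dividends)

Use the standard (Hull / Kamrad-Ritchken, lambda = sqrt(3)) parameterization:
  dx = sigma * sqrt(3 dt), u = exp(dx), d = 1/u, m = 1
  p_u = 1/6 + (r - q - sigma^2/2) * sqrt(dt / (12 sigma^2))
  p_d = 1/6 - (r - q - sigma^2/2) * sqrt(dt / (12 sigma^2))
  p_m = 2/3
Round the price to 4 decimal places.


dt = T/N = 0.375000; dx = sigma*sqrt(3*dt) = 0.572756
u = exp(dx) = 1.773148; d = 1/u = 0.563969
p_u = 0.123193, p_m = 0.666667, p_d = 0.210141
Discount per step: exp(-r*dt) = 0.995137
Stock lattice S(k, j) with j the centered position index:
  k=0: S(0,+0) = 23.9900
  k=1: S(1,-1) = 13.5296; S(1,+0) = 23.9900; S(1,+1) = 42.5378
  k=2: S(2,-2) = 7.6303; S(2,-1) = 13.5296; S(2,+0) = 23.9900; S(2,+1) = 42.5378; S(2,+2) = 75.4259
Terminal payoffs V(N, j) = max(K - S_T, 0):
  V(2,-2) = 17.009723; V(2,-1) = 11.110390; V(2,+0) = 0.650000; V(2,+1) = 0.000000; V(2,+2) = 0.000000
Backward induction: V(k, j) = exp(-r*dt) * [p_u * V(k+1, j+1) + p_m * V(k+1, j) + p_d * V(k+1, j-1)]
  V(1,-1) = exp(-r*dt) * [p_u*0.650000 + p_m*11.110390 + p_d*17.009723] = 11.007643
  V(1,+0) = exp(-r*dt) * [p_u*0.000000 + p_m*0.650000 + p_d*11.110390] = 2.754616
  V(1,+1) = exp(-r*dt) * [p_u*0.000000 + p_m*0.000000 + p_d*0.650000] = 0.135927
  V(0,+0) = exp(-r*dt) * [p_u*0.135927 + p_m*2.754616 + p_d*11.007643] = 4.146048

Answer: Price = V(0,0) = 4.1460


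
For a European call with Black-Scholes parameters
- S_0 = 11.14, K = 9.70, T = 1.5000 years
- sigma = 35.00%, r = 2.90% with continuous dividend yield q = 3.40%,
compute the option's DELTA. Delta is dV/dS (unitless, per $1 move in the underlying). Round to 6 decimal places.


d1 = 0.5197382135; d2 = 0.0910775085
phi(d1) = 0.3485399440; exp(-qT) = 0.9502786705; exp(-rT) = 0.9574325541
N(d1) = 0.6983769756
Delta = exp(-qT) * N(d1) = 0.9502786705 * 0.6983769756 = 0.663653

Answer: Delta = 0.663653


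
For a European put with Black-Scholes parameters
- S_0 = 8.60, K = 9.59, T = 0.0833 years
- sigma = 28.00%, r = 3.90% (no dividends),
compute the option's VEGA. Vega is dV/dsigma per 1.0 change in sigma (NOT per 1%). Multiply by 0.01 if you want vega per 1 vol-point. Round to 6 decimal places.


d1 = -1.2676771077; d2 = -1.3484899779
phi(d1) = 0.1786295523; exp(-qT) = 1.0000000000; exp(-rT) = 0.9967565713
Vega = S * exp(-qT) * phi(d1) * sqrt(T) = 8.6000 * 1.0000000000 * 0.1786295523 * 0.2886173938 = 0.443378

Answer: Vega = 0.443378


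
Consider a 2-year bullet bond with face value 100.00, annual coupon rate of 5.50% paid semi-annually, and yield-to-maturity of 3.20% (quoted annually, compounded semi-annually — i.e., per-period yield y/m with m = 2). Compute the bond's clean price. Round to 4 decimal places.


Answer: Price = 104.4217

Derivation:
Coupon per period c = face * coupon_rate / m = 2.750000
Periods per year m = 2; per-period yield y/m = 0.016000
Number of cashflows N = 4
Cashflows (t years, CF_t, discount factor 1/(1+y/m)^(m*t), PV):
  t = 0.5000: CF_t = 2.750000, DF = 0.984252, PV = 2.706693
  t = 1.0000: CF_t = 2.750000, DF = 0.968752, PV = 2.664068
  t = 1.5000: CF_t = 2.750000, DF = 0.953496, PV = 2.622114
  t = 2.0000: CF_t = 102.750000, DF = 0.938480, PV = 96.428853
Price P = sum_t PV_t = 104.421727


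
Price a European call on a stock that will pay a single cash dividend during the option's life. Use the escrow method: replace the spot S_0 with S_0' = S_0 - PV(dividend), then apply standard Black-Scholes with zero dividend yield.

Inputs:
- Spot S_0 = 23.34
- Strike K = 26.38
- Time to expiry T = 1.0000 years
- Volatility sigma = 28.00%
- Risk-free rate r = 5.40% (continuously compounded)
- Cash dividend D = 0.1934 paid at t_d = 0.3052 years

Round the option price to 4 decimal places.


Answer: Price = 1.8574

Derivation:
PV(D) = D * exp(-r * t_d) = 0.1934 * 0.98365427 = 0.19023873
S_0' = S_0 - PV(D) = 23.3400 - 0.19023873 = 23.14976127
d1 = (ln(S_0'/K) + (r + sigma^2/2)*T) / (sigma*sqrt(T)) = -0.13364885
d2 = d1 - sigma*sqrt(T) = -0.41364885
exp(-rT) = 0.94743211
N(d1) = 0.44684013; N(d2) = 0.33956564
C = S_0' * N(d1) - K * exp(-rT) * N(d2) = 23.14976127 * 0.44684013 - 26.3800 * 0.94743211 * 0.33956564 = 1.8574


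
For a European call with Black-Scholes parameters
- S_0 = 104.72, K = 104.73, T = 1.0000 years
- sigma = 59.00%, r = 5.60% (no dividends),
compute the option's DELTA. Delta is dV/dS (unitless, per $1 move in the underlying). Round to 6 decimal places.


d1 = 0.3897534099; d2 = -0.2002465901
phi(d1) = 0.3697632313; exp(-qT) = 1.0000000000; exp(-rT) = 0.9455391359
N(d1) = 0.6516405510
Delta = exp(-qT) * N(d1) = 1.0000000000 * 0.6516405510 = 0.651641

Answer: Delta = 0.651641


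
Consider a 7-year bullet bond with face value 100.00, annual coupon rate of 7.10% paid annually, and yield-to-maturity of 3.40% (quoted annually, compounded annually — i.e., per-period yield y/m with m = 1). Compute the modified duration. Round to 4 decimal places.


Answer: Modified duration = 5.6936

Derivation:
Coupon per period c = face * coupon_rate / m = 7.100000
Periods per year m = 1; per-period yield y/m = 0.034000
Number of cashflows N = 7
Cashflows (t years, CF_t, discount factor 1/(1+y/m)^(m*t), PV):
  t = 1.0000: CF_t = 7.100000, DF = 0.967118, PV = 6.866538
  t = 2.0000: CF_t = 7.100000, DF = 0.935317, PV = 6.640752
  t = 3.0000: CF_t = 7.100000, DF = 0.904562, PV = 6.422391
  t = 4.0000: CF_t = 7.100000, DF = 0.874818, PV = 6.211210
  t = 5.0000: CF_t = 7.100000, DF = 0.846052, PV = 6.006973
  t = 6.0000: CF_t = 7.100000, DF = 0.818233, PV = 5.809451
  t = 7.0000: CF_t = 107.100000, DF = 0.791327, PV = 84.751169
Price P = sum_t PV_t = 122.708484
First compute Macaulay numerator sum_t t * PV_t:
  t * PV_t at t = 1.0000: 6.866538
  t * PV_t at t = 2.0000: 13.281504
  t * PV_t at t = 3.0000: 19.267173
  t * PV_t at t = 4.0000: 24.844839
  t * PV_t at t = 5.0000: 30.034863
  t * PV_t at t = 6.0000: 34.856708
  t * PV_t at t = 7.0000: 593.258186
Macaulay duration D = 722.409811 / 122.708484 = 5.887203
Modified duration = D / (1 + y/m) = 5.887203 / (1 + 0.034000) = 5.693620


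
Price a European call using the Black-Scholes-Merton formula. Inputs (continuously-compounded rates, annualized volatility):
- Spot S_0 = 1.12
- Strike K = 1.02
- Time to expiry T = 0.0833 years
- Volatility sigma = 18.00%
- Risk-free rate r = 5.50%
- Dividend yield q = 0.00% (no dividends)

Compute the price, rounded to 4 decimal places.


Answer: Price = 0.1053

Derivation:
d1 = (ln(S/K) + (r - q + 0.5*sigma^2) * T) / (sigma * sqrt(T)) = 1.91443413
d2 = d1 - sigma * sqrt(T) = 1.86248300
exp(-rT) = 0.99542898; exp(-qT) = 1.00000000
C = S_0 * exp(-qT) * N(d1) - K * exp(-rT) * N(d2)
N(d1) = 0.97221765; N(d2) = 0.96873248
C = 1.1200 * 1.00000000 * 0.97221765 - 1.0200 * 0.99542898 * 0.96873248 = 0.1053


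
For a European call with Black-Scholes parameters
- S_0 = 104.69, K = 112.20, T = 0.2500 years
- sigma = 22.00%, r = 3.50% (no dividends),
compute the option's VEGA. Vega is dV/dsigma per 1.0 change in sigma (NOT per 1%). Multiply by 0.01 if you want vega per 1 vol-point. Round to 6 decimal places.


d1 = -0.4952671887; d2 = -0.6052671887
phi(d1) = 0.3528954903; exp(-qT) = 1.0000000000; exp(-rT) = 0.9912881698
Vega = S * exp(-qT) * phi(d1) * sqrt(T) = 104.6900 * 1.0000000000 * 0.3528954903 * 0.5000000000 = 18.472314

Answer: Vega = 18.472314


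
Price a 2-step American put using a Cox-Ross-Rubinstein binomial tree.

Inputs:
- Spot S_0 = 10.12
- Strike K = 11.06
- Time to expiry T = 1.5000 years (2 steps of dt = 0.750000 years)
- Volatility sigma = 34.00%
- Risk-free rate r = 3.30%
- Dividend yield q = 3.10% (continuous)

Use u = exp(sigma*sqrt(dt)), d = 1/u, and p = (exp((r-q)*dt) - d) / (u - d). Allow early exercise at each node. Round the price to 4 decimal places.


Answer: Price = V(0,0) = 2.1792

Derivation:
dt = T/N = 0.750000
u = exp(sigma*sqrt(dt)) = 1.342386; d = 1/u = 0.744942
p = (exp((r-q)*dt) - d) / (u - d) = 0.429428
Discount per step: exp(-r*dt) = 0.975554
Stock lattice S(k, i) with i counting down-moves:
  k=0: S(0,0) = 10.1200
  k=1: S(1,0) = 13.5849; S(1,1) = 7.5388
  k=2: S(2,0) = 18.2362; S(2,1) = 10.1200; S(2,2) = 5.6160
Terminal payoffs V(N, i) = max(K - S_T, 0):
  V(2,0) = 0.000000; V(2,1) = 0.940000; V(2,2) = 5.444018
Backward induction: V(k, i) = exp(-r*dt) * [p * V(k+1, i) + (1-p) * V(k+1, i+1)]; then take max(V_cont, immediate exercise) for American.
  V(1,0) = exp(-r*dt) * [p*0.000000 + (1-p)*0.940000] = 0.523227; exercise = 0.000000; V(1,0) = max -> 0.523227
  V(1,1) = exp(-r*dt) * [p*0.940000 + (1-p)*5.444018] = 3.424065; exercise = 3.521185; V(1,1) = max -> 3.521185
  V(0,0) = exp(-r*dt) * [p*0.523227 + (1-p)*3.521185] = 2.179171; exercise = 0.940000; V(0,0) = max -> 2.179171


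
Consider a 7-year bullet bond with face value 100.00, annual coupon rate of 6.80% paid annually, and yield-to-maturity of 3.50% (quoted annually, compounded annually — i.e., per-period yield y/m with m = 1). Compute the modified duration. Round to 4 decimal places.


Answer: Modified duration = 5.7145

Derivation:
Coupon per period c = face * coupon_rate / m = 6.800000
Periods per year m = 1; per-period yield y/m = 0.035000
Number of cashflows N = 7
Cashflows (t years, CF_t, discount factor 1/(1+y/m)^(m*t), PV):
  t = 1.0000: CF_t = 6.800000, DF = 0.966184, PV = 6.570048
  t = 2.0000: CF_t = 6.800000, DF = 0.933511, PV = 6.347873
  t = 3.0000: CF_t = 6.800000, DF = 0.901943, PV = 6.133210
  t = 4.0000: CF_t = 6.800000, DF = 0.871442, PV = 5.925807
  t = 5.0000: CF_t = 6.800000, DF = 0.841973, PV = 5.725418
  t = 6.0000: CF_t = 6.800000, DF = 0.813501, PV = 5.531804
  t = 7.0000: CF_t = 106.800000, DF = 0.785991, PV = 83.943835
Price P = sum_t PV_t = 120.177995
First compute Macaulay numerator sum_t t * PV_t:
  t * PV_t at t = 1.0000: 6.570048
  t * PV_t at t = 2.0000: 12.695746
  t * PV_t at t = 3.0000: 18.399631
  t * PV_t at t = 4.0000: 23.703229
  t * PV_t at t = 5.0000: 28.627088
  t * PV_t at t = 6.0000: 33.190826
  t * PV_t at t = 7.0000: 587.606842
Macaulay duration D = 710.793410 / 120.177995 = 5.914505
Modified duration = D / (1 + y/m) = 5.914505 / (1 + 0.035000) = 5.714498


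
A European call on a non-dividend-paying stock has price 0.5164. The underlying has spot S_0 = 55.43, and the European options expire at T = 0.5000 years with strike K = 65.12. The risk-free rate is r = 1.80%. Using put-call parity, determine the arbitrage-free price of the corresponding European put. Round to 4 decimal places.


Put-call parity: C - P = S_0 * exp(-qT) - K * exp(-rT).
S_0 * exp(-qT) = 55.4300 * 1.00000000 = 55.43000000
K * exp(-rT) = 65.1200 * 0.99104038 = 64.53654947
P = C - S*exp(-qT) + K*exp(-rT)
P = 0.5164 - 55.43000000 + 64.53654947 = 9.6229

Answer: Put price = 9.6229


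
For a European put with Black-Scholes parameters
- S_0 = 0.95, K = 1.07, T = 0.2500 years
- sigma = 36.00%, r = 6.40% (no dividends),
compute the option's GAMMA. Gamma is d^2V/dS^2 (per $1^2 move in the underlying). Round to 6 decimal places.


Answer: Gamma = 2.077183

Derivation:
d1 = -0.4819552381; d2 = -0.6619552381
phi(d1) = 0.3551983337; exp(-qT) = 1.0000000000; exp(-rT) = 0.9841273201
Gamma = exp(-qT) * phi(d1) / (S * sigma * sqrt(T)) = 1.0000000000 * 0.3551983337 / (0.9500 * 0.3600 * 0.5000000000) = 2.077183


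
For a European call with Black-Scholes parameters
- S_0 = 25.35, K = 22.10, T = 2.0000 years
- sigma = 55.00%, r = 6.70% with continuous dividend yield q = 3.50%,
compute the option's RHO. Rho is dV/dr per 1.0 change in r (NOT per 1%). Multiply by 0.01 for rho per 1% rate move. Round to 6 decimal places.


d1 = 0.6475826886; d2 = -0.1302347707
phi(d1) = 0.3234792846; exp(-qT) = 0.9323938199; exp(-rT) = 0.8745900646
N(d2) = 0.4481903429
Rho = K*T*exp(-rT)*N(d2) = 22.1000 * 2.0000 * 0.8745900646 * 0.4481903429 = 17.325641

Answer: Rho = 17.325641


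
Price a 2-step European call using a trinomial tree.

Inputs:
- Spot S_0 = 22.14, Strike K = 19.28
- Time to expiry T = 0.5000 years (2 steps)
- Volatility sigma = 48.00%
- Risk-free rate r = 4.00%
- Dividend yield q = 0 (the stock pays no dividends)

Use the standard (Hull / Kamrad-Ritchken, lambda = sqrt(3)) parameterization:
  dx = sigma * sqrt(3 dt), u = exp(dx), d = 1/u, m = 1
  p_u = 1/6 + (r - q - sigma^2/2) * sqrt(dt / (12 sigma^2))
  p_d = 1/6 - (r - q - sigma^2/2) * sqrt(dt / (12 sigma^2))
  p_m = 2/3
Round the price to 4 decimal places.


dt = T/N = 0.250000; dx = sigma*sqrt(3*dt) = 0.415692
u = exp(dx) = 1.515419; d = 1/u = 0.659883
p_u = 0.144054, p_m = 0.666667, p_d = 0.189280
Discount per step: exp(-r*dt) = 0.990050
Stock lattice S(k, j) with j the centered position index:
  k=0: S(0,+0) = 22.1400
  k=1: S(1,-1) = 14.6098; S(1,+0) = 22.1400; S(1,+1) = 33.5514
  k=2: S(2,-2) = 9.6408; S(2,-1) = 14.6098; S(2,+0) = 22.1400; S(2,+1) = 33.5514; S(2,+2) = 50.8444
Terminal payoffs V(N, j) = max(S_T - K, 0):
  V(2,-2) = 0.000000; V(2,-1) = 0.000000; V(2,+0) = 2.860000; V(2,+1) = 14.271384; V(2,+2) = 31.564417
Backward induction: V(k, j) = exp(-r*dt) * [p_u * V(k+1, j+1) + p_m * V(k+1, j) + p_d * V(k+1, j-1)]
  V(1,-1) = exp(-r*dt) * [p_u*2.860000 + p_m*0.000000 + p_d*0.000000] = 0.407894
  V(1,+0) = exp(-r*dt) * [p_u*14.271384 + p_m*2.860000 + p_d*0.000000] = 3.923086
  V(1,+1) = exp(-r*dt) * [p_u*31.564417 + p_m*14.271384 + p_d*2.860000] = 14.457271
  V(0,+0) = exp(-r*dt) * [p_u*14.457271 + p_m*3.923086 + p_d*0.407894] = 4.727707

Answer: Price = V(0,0) = 4.7277


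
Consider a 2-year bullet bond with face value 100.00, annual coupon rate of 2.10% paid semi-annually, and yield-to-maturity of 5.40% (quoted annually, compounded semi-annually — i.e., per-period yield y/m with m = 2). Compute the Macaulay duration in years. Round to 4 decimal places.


Coupon per period c = face * coupon_rate / m = 1.050000
Periods per year m = 2; per-period yield y/m = 0.027000
Number of cashflows N = 4
Cashflows (t years, CF_t, discount factor 1/(1+y/m)^(m*t), PV):
  t = 0.5000: CF_t = 1.050000, DF = 0.973710, PV = 1.022395
  t = 1.0000: CF_t = 1.050000, DF = 0.948111, PV = 0.995516
  t = 1.5000: CF_t = 1.050000, DF = 0.923185, PV = 0.969344
  t = 2.0000: CF_t = 101.050000, DF = 0.898914, PV = 90.835277
Price P = sum_t PV_t = 93.822533
Macaulay numerator sum_t t * PV_t:
  t * PV_t at t = 0.5000: 0.511198
  t * PV_t at t = 1.0000: 0.995516
  t * PV_t at t = 1.5000: 1.454016
  t * PV_t at t = 2.0000: 181.670553
Macaulay duration D = (sum_t t * PV_t) / P = 184.631284 / 93.822533 = 1.967878

Answer: Macaulay duration = 1.9679 years


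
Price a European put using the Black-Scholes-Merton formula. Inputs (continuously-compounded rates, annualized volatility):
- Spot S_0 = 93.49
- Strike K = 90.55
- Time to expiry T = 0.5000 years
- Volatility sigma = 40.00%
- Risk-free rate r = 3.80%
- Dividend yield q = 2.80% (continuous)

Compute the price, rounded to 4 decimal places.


d1 = (ln(S/K) + (r - q + 0.5*sigma^2) * T) / (sigma * sqrt(T)) = 0.27206745
d2 = d1 - sigma * sqrt(T) = -0.01077527
exp(-rT) = 0.98117936; exp(-qT) = 0.98609754
P = K * exp(-rT) * N(-d2) - S_0 * exp(-qT) * N(-d1)
N(-d1) = 0.39278508; N(-d2) = 0.50429863
P = 90.5500 * 0.98117936 * 0.50429863 - 93.4900 * 0.98609754 * 0.39278508 = 8.5939

Answer: Price = 8.5939


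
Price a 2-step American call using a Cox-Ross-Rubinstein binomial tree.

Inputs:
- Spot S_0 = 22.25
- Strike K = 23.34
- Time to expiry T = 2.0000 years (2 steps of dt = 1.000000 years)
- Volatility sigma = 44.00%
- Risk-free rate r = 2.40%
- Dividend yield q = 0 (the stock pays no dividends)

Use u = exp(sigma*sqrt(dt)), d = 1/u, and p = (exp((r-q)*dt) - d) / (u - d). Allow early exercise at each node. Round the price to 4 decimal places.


Answer: Price = V(0,0) = 5.0579

Derivation:
dt = T/N = 1.000000
u = exp(sigma*sqrt(dt)) = 1.552707; d = 1/u = 0.644036
p = (exp((r-q)*dt) - d) / (u - d) = 0.418473
Discount per step: exp(-r*dt) = 0.976286
Stock lattice S(k, i) with i counting down-moves:
  k=0: S(0,0) = 22.2500
  k=1: S(1,0) = 34.5477; S(1,1) = 14.3298
  k=2: S(2,0) = 53.6425; S(2,1) = 22.2500; S(2,2) = 9.2289
Terminal payoffs V(N, i) = max(S_T - K, 0):
  V(2,0) = 30.302518; V(2,1) = 0.000000; V(2,2) = 0.000000
Backward induction: V(k, i) = exp(-r*dt) * [p * V(k+1, i) + (1-p) * V(k+1, i+1)]; then take max(V_cont, immediate exercise) for American.
  V(1,0) = exp(-r*dt) * [p*30.302518 + (1-p)*0.000000] = 12.380060; exercise = 11.207736; V(1,0) = max -> 12.380060
  V(1,1) = exp(-r*dt) * [p*0.000000 + (1-p)*0.000000] = 0.000000; exercise = 0.000000; V(1,1) = max -> 0.000000
  V(0,0) = exp(-r*dt) * [p*12.380060 + (1-p)*0.000000] = 5.057860; exercise = 0.000000; V(0,0) = max -> 5.057860


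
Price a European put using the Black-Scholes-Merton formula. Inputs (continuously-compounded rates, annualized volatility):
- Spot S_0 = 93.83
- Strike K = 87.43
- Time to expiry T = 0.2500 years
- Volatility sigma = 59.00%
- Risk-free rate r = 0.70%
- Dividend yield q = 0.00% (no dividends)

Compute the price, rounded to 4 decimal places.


Answer: Price = 7.6578

Derivation:
d1 = (ln(S/K) + (r - q + 0.5*sigma^2) * T) / (sigma * sqrt(T)) = 0.39291072
d2 = d1 - sigma * sqrt(T) = 0.09791072
exp(-rT) = 0.99825153; exp(-qT) = 1.00000000
P = K * exp(-rT) * N(-d2) - S_0 * exp(-qT) * N(-d1)
N(-d1) = 0.34719271; N(-d2) = 0.46100160
P = 87.4300 * 0.99825153 * 0.46100160 - 93.8300 * 1.00000000 * 0.34719271 = 7.6578


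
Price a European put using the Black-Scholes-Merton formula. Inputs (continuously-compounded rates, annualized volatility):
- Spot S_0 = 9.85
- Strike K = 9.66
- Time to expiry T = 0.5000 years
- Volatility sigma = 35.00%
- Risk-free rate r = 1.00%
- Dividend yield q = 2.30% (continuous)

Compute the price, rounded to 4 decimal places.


Answer: Price = 0.8913

Derivation:
d1 = (ln(S/K) + (r - q + 0.5*sigma^2) * T) / (sigma * sqrt(T)) = 0.17618195
d2 = d1 - sigma * sqrt(T) = -0.07130543
exp(-rT) = 0.99501248; exp(-qT) = 0.98856587
P = K * exp(-rT) * N(-d2) - S_0 * exp(-qT) * N(-d1)
N(-d1) = 0.43007550; N(-d2) = 0.52842266
P = 9.6600 * 0.99501248 * 0.52842266 - 9.8500 * 0.98856587 * 0.43007550 = 0.8913


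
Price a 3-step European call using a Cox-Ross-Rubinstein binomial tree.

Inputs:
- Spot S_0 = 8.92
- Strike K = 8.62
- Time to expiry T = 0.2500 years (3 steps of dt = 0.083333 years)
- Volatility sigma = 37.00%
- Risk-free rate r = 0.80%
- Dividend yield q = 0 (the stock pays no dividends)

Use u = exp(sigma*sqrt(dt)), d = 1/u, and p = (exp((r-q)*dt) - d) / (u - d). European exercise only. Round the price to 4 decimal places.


Answer: Price = V(0,0) = 0.8606

Derivation:
dt = T/N = 0.083333
u = exp(sigma*sqrt(dt)) = 1.112723; d = 1/u = 0.898697
p = (exp((r-q)*dt) - d) / (u - d) = 0.476439
Discount per step: exp(-r*dt) = 0.999334
Stock lattice S(k, i) with i counting down-moves:
  k=0: S(0,0) = 8.9200
  k=1: S(1,0) = 9.9255; S(1,1) = 8.0164
  k=2: S(2,0) = 11.0443; S(2,1) = 8.9200; S(2,2) = 7.2043
  k=3: S(3,0) = 12.2893; S(3,1) = 9.9255; S(3,2) = 8.0164; S(3,3) = 6.4745
Terminal payoffs V(N, i) = max(S_T - K, 0):
  V(3,0) = 3.669256; V(3,1) = 1.305486; V(3,2) = 0.000000; V(3,3) = 0.000000
Backward induction: V(k, i) = exp(-r*dt) * [p * V(k+1, i) + (1-p) * V(k+1, i+1)].
  V(2,0) = exp(-r*dt) * [p*3.669256 + (1-p)*1.305486] = 2.430057
  V(2,1) = exp(-r*dt) * [p*1.305486 + (1-p)*0.000000] = 0.621569
  V(2,2) = exp(-r*dt) * [p*0.000000 + (1-p)*0.000000] = 0.000000
  V(1,0) = exp(-r*dt) * [p*2.430057 + (1-p)*0.621569] = 1.482215
  V(1,1) = exp(-r*dt) * [p*0.621569 + (1-p)*0.000000] = 0.295942
  V(0,0) = exp(-r*dt) * [p*1.482215 + (1-p)*0.295942] = 0.860555


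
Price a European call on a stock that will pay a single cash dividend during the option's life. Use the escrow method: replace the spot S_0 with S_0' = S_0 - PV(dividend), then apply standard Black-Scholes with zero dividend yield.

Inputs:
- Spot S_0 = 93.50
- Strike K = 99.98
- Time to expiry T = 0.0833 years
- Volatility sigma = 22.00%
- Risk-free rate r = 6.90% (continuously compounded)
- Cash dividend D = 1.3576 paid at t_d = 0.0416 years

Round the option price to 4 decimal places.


Answer: Price = 0.3447

Derivation:
PV(D) = D * exp(-r * t_d) = 1.3576 * 0.99713372 = 1.35370873
S_0' = S_0 - PV(D) = 93.5000 - 1.35370873 = 92.14629127
d1 = (ln(S_0'/K) + (r + sigma^2/2)*T) / (sigma*sqrt(T)) = -1.16274050
d2 = d1 - sigma*sqrt(T) = -1.22623633
exp(-rT) = 0.99426879
N(d1) = 0.12246740; N(d2) = 0.11005488
C = S_0' * N(d1) - K * exp(-rT) * N(d2) = 92.14629127 * 0.12246740 - 99.9800 * 0.99426879 * 0.11005488 = 0.3447


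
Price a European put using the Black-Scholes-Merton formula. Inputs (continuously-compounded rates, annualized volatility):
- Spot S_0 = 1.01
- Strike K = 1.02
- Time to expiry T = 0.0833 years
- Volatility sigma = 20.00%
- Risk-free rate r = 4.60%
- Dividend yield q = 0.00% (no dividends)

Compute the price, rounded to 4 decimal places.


d1 = (ln(S/K) + (r - q + 0.5*sigma^2) * T) / (sigma * sqrt(T)) = -0.07543718
d2 = d1 - sigma * sqrt(T) = -0.13316066
exp(-rT) = 0.99617553; exp(-qT) = 1.00000000
P = K * exp(-rT) * N(-d2) - S_0 * exp(-qT) * N(-d1)
N(-d1) = 0.53006656; N(-d2) = 0.55296684
P = 1.0200 * 0.99617553 * 0.55296684 - 1.0100 * 1.00000000 * 0.53006656 = 0.0265

Answer: Price = 0.0265


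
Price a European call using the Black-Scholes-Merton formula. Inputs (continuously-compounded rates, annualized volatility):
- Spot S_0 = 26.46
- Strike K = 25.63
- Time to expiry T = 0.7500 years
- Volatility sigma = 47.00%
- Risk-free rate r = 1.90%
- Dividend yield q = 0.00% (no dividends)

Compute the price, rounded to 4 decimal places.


Answer: Price = 4.7937

Derivation:
d1 = (ln(S/K) + (r - q + 0.5*sigma^2) * T) / (sigma * sqrt(T)) = 0.31682555
d2 = d1 - sigma * sqrt(T) = -0.09020639
exp(-rT) = 0.98585105; exp(-qT) = 1.00000000
C = S_0 * exp(-qT) * N(d1) - K * exp(-rT) * N(d2)
N(d1) = 0.62431201; N(d2) = 0.46406160
C = 26.4600 * 1.00000000 * 0.62431201 - 25.6300 * 0.98585105 * 0.46406160 = 4.7937


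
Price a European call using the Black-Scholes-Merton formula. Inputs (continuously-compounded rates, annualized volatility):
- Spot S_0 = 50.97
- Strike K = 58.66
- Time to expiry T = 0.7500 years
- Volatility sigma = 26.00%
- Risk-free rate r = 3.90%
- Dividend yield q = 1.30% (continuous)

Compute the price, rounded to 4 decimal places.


d1 = (ln(S/K) + (r - q + 0.5*sigma^2) * T) / (sigma * sqrt(T)) = -0.42488911
d2 = d1 - sigma * sqrt(T) = -0.65005572
exp(-rT) = 0.97117364; exp(-qT) = 0.99029738
C = S_0 * exp(-qT) * N(d1) - K * exp(-rT) * N(d2)
N(d1) = 0.33545876; N(d2) = 0.25782812
C = 50.9700 * 0.99029738 * 0.33545876 - 58.6600 * 0.97117364 * 0.25782812 = 2.2442

Answer: Price = 2.2442


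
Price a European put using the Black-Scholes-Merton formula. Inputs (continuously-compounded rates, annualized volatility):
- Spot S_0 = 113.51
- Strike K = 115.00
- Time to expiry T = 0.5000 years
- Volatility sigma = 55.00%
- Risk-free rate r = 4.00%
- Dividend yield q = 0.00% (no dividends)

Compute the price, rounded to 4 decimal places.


d1 = (ln(S/K) + (r - q + 0.5*sigma^2) * T) / (sigma * sqrt(T)) = 0.21234754
d2 = d1 - sigma * sqrt(T) = -0.17656119
exp(-rT) = 0.98019867; exp(-qT) = 1.00000000
P = K * exp(-rT) * N(-d2) - S_0 * exp(-qT) * N(-d1)
N(-d1) = 0.41591796; N(-d2) = 0.57007346
P = 115.0000 * 0.98019867 * 0.57007346 - 113.5100 * 1.00000000 * 0.41591796 = 17.0495

Answer: Price = 17.0495


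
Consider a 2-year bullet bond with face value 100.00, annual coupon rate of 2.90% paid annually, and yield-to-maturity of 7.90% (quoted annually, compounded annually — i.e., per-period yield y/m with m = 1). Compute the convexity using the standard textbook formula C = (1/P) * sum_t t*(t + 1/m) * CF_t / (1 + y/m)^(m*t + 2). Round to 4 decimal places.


Answer: Convexity = 5.0522

Derivation:
Coupon per period c = face * coupon_rate / m = 2.900000
Periods per year m = 1; per-period yield y/m = 0.079000
Number of cashflows N = 2
Cashflows (t years, CF_t, discount factor 1/(1+y/m)^(m*t), PV):
  t = 1.0000: CF_t = 2.900000, DF = 0.926784, PV = 2.687674
  t = 2.0000: CF_t = 102.900000, DF = 0.858929, PV = 88.383762
Price P = sum_t PV_t = 91.071436
Convexity numerator sum_t t*(t + 1/m) * CF_t / (1+y/m)^(m*t + 2):
  t = 1.0000: term = 4.617040
  t = 2.0000: term = 455.492097
Convexity = (1/P) * sum = 460.109138 / 91.071436 = 5.052178


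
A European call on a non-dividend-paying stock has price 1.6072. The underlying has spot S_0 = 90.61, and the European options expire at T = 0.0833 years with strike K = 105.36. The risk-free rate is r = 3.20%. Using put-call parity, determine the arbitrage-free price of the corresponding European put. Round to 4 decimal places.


Answer: Put price = 16.0767

Derivation:
Put-call parity: C - P = S_0 * exp(-qT) - K * exp(-rT).
S_0 * exp(-qT) = 90.6100 * 1.00000000 = 90.61000000
K * exp(-rT) = 105.3600 * 0.99733795 = 105.07952637
P = C - S*exp(-qT) + K*exp(-rT)
P = 1.6072 - 90.61000000 + 105.07952637 = 16.0767
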